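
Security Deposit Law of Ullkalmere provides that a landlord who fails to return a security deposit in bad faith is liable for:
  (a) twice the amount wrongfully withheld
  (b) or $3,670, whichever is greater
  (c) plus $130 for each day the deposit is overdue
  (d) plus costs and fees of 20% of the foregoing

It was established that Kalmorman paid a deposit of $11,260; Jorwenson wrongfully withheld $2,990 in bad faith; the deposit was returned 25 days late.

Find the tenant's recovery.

$11,076

Doubled: 2 × $2,990 = $5,980
Minimum $3,670: $5,980 meets the minimum, no increase.
Late-return penalty: 25 × $130 = $3,250
Damages plus late penalty: $5,980 + $3,250 = $9,230
Costs and fees: 20% of $9,230 = $1,846
Total recovery: $9,230 + $1,846 = $11,076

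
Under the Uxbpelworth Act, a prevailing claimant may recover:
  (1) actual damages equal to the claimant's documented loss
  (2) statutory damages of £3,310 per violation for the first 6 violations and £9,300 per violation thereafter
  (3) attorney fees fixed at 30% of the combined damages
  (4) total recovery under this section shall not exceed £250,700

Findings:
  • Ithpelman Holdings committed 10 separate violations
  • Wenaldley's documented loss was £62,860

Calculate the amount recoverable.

First 6 violations: 6 × £3,310 = £19,860
Remaining violations: (10 − 6) × £9,300 = £37,200
Statutory damages: £19,860 + £37,200 = £57,060
Combined damages: £62,860 + £57,060 = £119,920
Attorney fees: 30% of £119,920 = £35,976
Total before cap: £119,920 + £35,976 = £155,896
Cap at £250,700: £155,896 is within the cap, no reduction.

Total recovery: £155,896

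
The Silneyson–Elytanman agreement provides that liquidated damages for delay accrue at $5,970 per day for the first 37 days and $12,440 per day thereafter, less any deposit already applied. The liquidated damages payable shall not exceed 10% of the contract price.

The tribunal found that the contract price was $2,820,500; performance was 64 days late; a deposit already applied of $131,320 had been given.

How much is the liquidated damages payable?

$282,050

First 37 days: 37 × $5,970 = $220,890
Remaining days: (64 − 37) × $12,440 = $335,880
Accrued per-day damages: $220,890 + $335,880 = $556,770
Less deposit already applied: $556,770 − $131,320 = $425,450
Cap: 10% of $2,820,500 = $282,050
Cap at $282,050: $425,450 exceeds the cap → $282,050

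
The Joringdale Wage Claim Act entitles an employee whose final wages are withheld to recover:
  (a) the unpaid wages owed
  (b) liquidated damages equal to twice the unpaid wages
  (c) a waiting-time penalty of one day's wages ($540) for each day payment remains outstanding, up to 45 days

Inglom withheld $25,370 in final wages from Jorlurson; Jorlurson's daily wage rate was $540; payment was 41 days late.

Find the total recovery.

$98,250

Doubled: 2 × $25,370 = $50,740
Penalty days: min(41, 45) = 41
Waiting-time penalty: 41 × $540 = $22,140
Total award: $25,370 + $50,740 + $22,140 = $98,250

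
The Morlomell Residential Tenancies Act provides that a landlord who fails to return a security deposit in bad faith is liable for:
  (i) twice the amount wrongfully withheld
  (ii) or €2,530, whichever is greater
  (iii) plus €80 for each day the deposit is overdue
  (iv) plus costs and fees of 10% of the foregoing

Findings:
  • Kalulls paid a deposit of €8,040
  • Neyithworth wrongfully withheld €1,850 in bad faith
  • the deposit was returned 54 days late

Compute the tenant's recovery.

Doubled: 2 × €1,850 = €3,700
Minimum €2,530: €3,700 meets the minimum, no increase.
Late-return penalty: 54 × €80 = €4,320
Damages plus late penalty: €3,700 + €4,320 = €8,020
Costs and fees: 10% of €8,020 = €802
Total recovery: €8,020 + €802 = €8,822

Recovery: €8,822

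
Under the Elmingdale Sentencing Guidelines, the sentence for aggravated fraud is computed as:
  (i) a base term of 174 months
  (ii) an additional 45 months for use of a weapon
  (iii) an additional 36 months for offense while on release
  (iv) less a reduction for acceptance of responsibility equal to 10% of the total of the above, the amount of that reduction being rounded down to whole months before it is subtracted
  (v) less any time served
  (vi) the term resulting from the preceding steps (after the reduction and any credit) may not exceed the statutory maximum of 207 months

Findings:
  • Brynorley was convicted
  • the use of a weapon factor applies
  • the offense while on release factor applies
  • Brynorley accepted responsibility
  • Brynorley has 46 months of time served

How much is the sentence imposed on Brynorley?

Use of a weapon enhancement: +45 months
Offense while on release enhancement: +36 months
Adjusted term: 174 months + 45 months + 36 months = 255 months
Acceptance of responsibility reduction: 10% of 255 months = 25 months (rounded down)
After reduction: 255 − 25 = 230 months
Less time served: 230 months − 46 months = 184 months
Cap at 207 months: 184 months is within the cap, no reduction.

184 months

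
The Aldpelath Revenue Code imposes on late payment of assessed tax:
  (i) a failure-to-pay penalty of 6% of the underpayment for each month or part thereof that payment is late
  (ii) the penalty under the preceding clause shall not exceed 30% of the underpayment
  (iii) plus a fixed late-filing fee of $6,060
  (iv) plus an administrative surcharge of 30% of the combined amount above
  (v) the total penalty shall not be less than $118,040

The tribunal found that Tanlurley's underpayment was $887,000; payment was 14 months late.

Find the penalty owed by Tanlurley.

Accrued rate: 6% × 14 = 84%, capped at 30% → 30%
Failure-to-pay penalty: 30% of $887,000 = $266,100
Penalty before surcharge: $266,100 + $6,060 = $272,160
Administrative surcharge: 30% of $272,160 = $81,648
Total penalty: $272,160 + $81,648 = $353,808
Minimum $118,040: $353,808 meets the minimum, no increase.

$353,808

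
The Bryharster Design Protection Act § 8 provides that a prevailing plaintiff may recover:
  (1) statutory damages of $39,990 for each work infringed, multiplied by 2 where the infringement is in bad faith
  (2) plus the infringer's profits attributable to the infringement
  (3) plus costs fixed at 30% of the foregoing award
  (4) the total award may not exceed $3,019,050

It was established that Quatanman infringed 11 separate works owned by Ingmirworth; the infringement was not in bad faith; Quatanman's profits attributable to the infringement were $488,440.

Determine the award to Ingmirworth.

Statutory damages: 11 × $39,990 = $439,890
Infringement not in bad faith: no ×2 enhancement.
Combined award: $439,890 + $488,440 = $928,330
Costs: 30% of $928,330 = $278,499
Award plus costs: $928,330 + $278,499 = $1,206,829
Cap at $3,019,050: $1,206,829 is within the cap, no reduction.

$1,206,829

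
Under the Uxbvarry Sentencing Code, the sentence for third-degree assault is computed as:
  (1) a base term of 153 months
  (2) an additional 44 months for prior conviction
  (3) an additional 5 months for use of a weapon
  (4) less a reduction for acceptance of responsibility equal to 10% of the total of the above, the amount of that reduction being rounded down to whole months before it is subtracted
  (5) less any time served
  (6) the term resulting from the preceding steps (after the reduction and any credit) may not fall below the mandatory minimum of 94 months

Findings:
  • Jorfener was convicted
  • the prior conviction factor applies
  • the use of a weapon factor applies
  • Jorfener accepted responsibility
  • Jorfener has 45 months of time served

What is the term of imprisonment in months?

Prior conviction enhancement: +44 months
Use of a weapon enhancement: +5 months
Adjusted term: 153 months + 44 months + 5 months = 202 months
Acceptance of responsibility reduction: 10% of 202 months = 20 months (rounded down)
After reduction: 202 − 20 = 182 months
Less time served: 182 months − 45 months = 137 months
Minimum 94 months: 137 months meets the minimum, no increase.

Sentence: 137 months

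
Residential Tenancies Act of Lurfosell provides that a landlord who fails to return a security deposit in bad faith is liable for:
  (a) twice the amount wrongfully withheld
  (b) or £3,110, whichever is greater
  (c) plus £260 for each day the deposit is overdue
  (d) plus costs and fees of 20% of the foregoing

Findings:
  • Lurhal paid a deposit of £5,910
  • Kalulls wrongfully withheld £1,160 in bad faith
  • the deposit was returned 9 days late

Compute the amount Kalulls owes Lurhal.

£6,540

Doubled: 2 × £1,160 = £2,320
Minimum £3,110: £2,320 is below the minimum → £3,110
Late-return penalty: 9 × £260 = £2,340
Damages plus late penalty: £3,110 + £2,340 = £5,450
Costs and fees: 20% of £5,450 = £1,090
Total recovery: £5,450 + £1,090 = £6,540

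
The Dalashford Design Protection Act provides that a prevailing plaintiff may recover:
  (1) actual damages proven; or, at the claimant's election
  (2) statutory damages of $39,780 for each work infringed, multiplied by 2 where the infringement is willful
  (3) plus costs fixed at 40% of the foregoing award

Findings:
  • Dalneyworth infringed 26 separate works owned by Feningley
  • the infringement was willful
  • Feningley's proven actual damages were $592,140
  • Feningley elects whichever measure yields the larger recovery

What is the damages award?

$2,895,984

Statutory damages: 26 × $39,780 = $1,034,280
Doubled: 2 × $1,034,280 = $2,068,560
Greater of actual damages ($592,140) or enhanced statutory damages ($2,068,560): $2,068,560
Costs: 40% of $2,068,560 = $827,424
Award plus costs: $2,068,560 + $827,424 = $2,895,984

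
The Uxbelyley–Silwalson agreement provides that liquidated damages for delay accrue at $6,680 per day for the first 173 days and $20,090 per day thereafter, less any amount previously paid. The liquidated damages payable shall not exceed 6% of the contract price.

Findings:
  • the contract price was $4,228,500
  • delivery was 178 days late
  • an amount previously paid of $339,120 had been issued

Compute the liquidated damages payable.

$253,710

First 173 days: 173 × $6,680 = $1,155,640
Remaining days: (178 − 173) × $20,090 = $100,450
Accrued per-day damages: $1,155,640 + $100,450 = $1,256,090
Less amount previously paid: $1,256,090 − $339,120 = $916,970
Cap: 6% of $4,228,500 = $253,710
Cap at $253,710: $916,970 exceeds the cap → $253,710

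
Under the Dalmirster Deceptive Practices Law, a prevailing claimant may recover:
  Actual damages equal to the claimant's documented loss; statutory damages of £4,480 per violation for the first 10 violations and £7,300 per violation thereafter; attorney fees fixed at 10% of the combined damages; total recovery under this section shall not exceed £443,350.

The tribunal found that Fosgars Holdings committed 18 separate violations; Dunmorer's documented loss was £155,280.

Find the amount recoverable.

First 10 violations: 10 × £4,480 = £44,800
Remaining violations: (18 − 10) × £7,300 = £58,400
Statutory damages: £44,800 + £58,400 = £103,200
Combined damages: £155,280 + £103,200 = £258,480
Attorney fees: 10% of £258,480 = £25,848
Total before cap: £258,480 + £25,848 = £284,328
Cap at £443,350: £284,328 is within the cap, no reduction.

£284,328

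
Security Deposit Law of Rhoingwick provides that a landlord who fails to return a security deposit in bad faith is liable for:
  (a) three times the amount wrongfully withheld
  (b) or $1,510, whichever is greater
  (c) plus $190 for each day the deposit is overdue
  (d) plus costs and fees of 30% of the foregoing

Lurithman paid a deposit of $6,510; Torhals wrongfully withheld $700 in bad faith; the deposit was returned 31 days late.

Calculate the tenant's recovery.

Trebled: 3 × $700 = $2,100
Minimum $1,510: $2,100 meets the minimum, no increase.
Late-return penalty: 31 × $190 = $5,890
Damages plus late penalty: $2,100 + $5,890 = $7,990
Costs and fees: 30% of $7,990 = $2,397
Total recovery: $7,990 + $2,397 = $10,387

$10,387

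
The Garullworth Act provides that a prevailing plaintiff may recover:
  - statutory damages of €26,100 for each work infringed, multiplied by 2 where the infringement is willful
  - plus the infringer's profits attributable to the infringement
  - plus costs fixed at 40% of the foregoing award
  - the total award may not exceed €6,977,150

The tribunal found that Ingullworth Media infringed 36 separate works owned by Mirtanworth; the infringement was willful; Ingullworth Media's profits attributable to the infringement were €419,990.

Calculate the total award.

Statutory damages: 36 × €26,100 = €939,600
Doubled: 2 × €939,600 = €1,879,200
Combined award: €1,879,200 + €419,990 = €2,299,190
Costs: 40% of €2,299,190 = €919,676
Award plus costs: €2,299,190 + €919,676 = €3,218,866
Cap at €6,977,150: €3,218,866 is within the cap, no reduction.

€3,218,866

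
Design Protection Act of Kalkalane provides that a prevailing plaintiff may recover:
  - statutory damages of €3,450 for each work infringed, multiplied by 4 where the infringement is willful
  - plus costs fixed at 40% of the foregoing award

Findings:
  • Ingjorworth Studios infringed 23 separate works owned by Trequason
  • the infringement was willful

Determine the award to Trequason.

Statutory damages: 23 × €3,450 = €79,350
Multiplied by 4: 4 × €79,350 = €317,400
Costs: 40% of €317,400 = €126,960
Award plus costs: €317,400 + €126,960 = €444,360

€444,360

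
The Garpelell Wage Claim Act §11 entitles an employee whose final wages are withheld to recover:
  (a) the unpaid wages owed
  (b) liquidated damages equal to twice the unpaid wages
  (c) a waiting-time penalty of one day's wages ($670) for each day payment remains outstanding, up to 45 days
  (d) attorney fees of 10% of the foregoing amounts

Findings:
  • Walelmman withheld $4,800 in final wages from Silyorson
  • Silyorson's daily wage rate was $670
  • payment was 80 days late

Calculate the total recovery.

$49,005

Doubled: 2 × $4,800 = $9,600
Penalty days: min(80, 45) = 45
Waiting-time penalty: 45 × $670 = $30,150
Subtotal: $4,800 + $9,600 + $30,150 = $44,550
Attorney fees: 10% of $44,550 = $4,455
Total award: $44,550 + $4,455 = $49,005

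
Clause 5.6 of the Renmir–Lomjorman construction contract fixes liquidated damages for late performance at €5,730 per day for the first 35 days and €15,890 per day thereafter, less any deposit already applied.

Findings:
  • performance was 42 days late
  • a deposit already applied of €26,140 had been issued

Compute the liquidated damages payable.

First 35 days: 35 × €5,730 = €200,550
Remaining days: (42 − 35) × €15,890 = €111,230
Accrued per-day damages: €200,550 + €111,230 = €311,780
Less deposit already applied: €311,780 − €26,140 = €285,640

Liquidated damages: €285,640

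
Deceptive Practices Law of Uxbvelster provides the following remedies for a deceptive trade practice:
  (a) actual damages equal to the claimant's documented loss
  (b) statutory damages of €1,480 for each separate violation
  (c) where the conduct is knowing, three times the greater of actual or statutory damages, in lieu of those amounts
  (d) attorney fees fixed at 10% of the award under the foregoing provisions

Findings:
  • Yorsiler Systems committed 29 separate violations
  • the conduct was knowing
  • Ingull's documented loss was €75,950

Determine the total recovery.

€250,635

Statutory damages: 29 × €1,480 = €42,920
Greater of actual damages (€75,950) or statutory damages (€42,920): €75,950
Trebled: 3 × €75,950 = €227,850
Attorney fees: 10% of €227,850 = €22,785
Total recovery: €227,850 + €22,785 = €250,635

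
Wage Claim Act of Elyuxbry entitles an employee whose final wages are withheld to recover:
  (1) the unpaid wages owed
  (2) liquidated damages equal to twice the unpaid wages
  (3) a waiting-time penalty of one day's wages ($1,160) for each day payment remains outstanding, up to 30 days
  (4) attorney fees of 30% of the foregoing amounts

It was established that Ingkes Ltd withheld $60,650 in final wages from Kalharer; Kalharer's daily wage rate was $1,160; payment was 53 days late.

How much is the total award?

Doubled: 2 × $60,650 = $121,300
Penalty days: min(53, 30) = 30
Waiting-time penalty: 30 × $1,160 = $34,800
Subtotal: $60,650 + $121,300 + $34,800 = $216,750
Attorney fees: 30% of $216,750 = $65,025
Total award: $216,750 + $65,025 = $281,775

$281,775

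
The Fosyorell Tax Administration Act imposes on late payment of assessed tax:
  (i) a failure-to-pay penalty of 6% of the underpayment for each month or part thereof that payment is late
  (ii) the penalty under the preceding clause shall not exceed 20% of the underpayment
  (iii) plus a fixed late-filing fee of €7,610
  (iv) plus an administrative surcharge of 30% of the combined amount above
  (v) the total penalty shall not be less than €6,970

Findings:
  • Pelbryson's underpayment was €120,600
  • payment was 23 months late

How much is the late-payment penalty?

Accrued rate: 6% × 23 = 138%, capped at 20% → 20%
Failure-to-pay penalty: 20% of €120,600 = €24,120
Penalty before surcharge: €24,120 + €7,610 = €31,730
Administrative surcharge: 30% of €31,730 = €9,519
Total penalty: €31,730 + €9,519 = €41,249
Minimum €6,970: €41,249 meets the minimum, no increase.

€41,249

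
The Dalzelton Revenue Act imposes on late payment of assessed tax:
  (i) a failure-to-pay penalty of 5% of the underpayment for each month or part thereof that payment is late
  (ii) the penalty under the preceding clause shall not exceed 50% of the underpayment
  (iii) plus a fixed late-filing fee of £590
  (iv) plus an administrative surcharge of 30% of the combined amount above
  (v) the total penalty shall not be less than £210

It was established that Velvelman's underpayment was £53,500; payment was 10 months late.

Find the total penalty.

Accrued rate: 5% × 10 = 50%, capped at 50% → 50%
Failure-to-pay penalty: 50% of £53,500 = £26,750
Penalty before surcharge: £26,750 + £590 = £27,340
Administrative surcharge: 30% of £27,340 = £8,202
Total penalty: £27,340 + £8,202 = £35,542
Minimum £210: £35,542 meets the minimum, no increase.

Penalty: £35,542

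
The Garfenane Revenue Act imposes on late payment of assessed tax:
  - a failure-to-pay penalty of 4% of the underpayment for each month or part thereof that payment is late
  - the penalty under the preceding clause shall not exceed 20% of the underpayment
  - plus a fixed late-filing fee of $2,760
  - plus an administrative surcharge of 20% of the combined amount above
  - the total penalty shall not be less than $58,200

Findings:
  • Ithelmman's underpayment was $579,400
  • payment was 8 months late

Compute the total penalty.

Accrued rate: 4% × 8 = 32%, capped at 20% → 20%
Failure-to-pay penalty: 20% of $579,400 = $115,880
Penalty before surcharge: $115,880 + $2,760 = $118,640
Administrative surcharge: 20% of $118,640 = $23,728
Total penalty: $118,640 + $23,728 = $142,368
Minimum $58,200: $142,368 meets the minimum, no increase.

$142,368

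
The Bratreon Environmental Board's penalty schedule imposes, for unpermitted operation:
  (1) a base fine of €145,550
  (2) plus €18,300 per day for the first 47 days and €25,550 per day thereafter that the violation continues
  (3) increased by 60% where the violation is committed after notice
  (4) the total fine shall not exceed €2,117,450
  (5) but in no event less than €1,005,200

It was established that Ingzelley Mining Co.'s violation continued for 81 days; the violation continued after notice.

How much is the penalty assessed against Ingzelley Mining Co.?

€2,117,450

First 47 days: 47 × €18,300 = €860,100
Remaining days: (81 − 47) × €25,550 = €868,700
Per-day component: €860,100 + €868,700 = €1,728,800
Base plus per-day: €145,550 + €1,728,800 = €1,874,350
Enhancement: 60% of €1,874,350 = €1,124,610
Enhanced fine: €1,874,350 + €1,124,610 = €2,998,960
Cap at €2,117,450: €2,998,960 exceeds the cap → €2,117,450
Minimum €1,005,200: €2,117,450 meets the minimum, no increase.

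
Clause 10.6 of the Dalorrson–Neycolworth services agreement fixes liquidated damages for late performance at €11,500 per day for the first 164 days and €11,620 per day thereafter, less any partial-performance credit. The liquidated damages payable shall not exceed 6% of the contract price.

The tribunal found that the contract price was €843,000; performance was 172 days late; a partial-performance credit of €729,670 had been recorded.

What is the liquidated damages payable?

First 164 days: 164 × €11,500 = €1,886,000
Remaining days: (172 − 164) × €11,620 = €92,960
Accrued per-day damages: €1,886,000 + €92,960 = €1,978,960
Less partial-performance credit: €1,978,960 − €729,670 = €1,249,290
Cap: 6% of €843,000 = €50,580
Cap at €50,580: €1,249,290 exceeds the cap → €50,580

€50,580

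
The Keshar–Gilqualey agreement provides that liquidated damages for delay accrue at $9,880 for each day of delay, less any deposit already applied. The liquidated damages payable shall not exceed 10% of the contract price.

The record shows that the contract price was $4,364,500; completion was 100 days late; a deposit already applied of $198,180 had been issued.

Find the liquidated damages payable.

Per-day damages: 100 × $9,880 = $988,000
Less deposit already applied: $988,000 − $198,180 = $789,820
Cap: 10% of $4,364,500 = $436,450
Cap at $436,450: $789,820 exceeds the cap → $436,450

$436,450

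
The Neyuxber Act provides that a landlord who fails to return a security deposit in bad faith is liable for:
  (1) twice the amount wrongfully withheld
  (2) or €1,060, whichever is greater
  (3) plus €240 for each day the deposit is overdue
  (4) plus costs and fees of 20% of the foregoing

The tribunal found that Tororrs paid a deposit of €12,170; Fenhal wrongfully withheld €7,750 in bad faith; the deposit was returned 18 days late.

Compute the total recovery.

Recovery: €23,784

Doubled: 2 × €7,750 = €15,500
Minimum €1,060: €15,500 meets the minimum, no increase.
Late-return penalty: 18 × €240 = €4,320
Damages plus late penalty: €15,500 + €4,320 = €19,820
Costs and fees: 20% of €19,820 = €3,964
Total recovery: €19,820 + €3,964 = €23,784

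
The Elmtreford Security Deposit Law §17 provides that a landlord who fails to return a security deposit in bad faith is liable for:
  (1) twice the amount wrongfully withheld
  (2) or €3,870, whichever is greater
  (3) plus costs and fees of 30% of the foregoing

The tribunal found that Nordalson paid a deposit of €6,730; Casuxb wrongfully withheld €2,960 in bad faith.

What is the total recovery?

Doubled: 2 × €2,960 = €5,920
Minimum €3,870: €5,920 meets the minimum, no increase.
Costs and fees: 30% of €5,920 = €1,776
Total recovery: €5,920 + €1,776 = €7,696

€7,696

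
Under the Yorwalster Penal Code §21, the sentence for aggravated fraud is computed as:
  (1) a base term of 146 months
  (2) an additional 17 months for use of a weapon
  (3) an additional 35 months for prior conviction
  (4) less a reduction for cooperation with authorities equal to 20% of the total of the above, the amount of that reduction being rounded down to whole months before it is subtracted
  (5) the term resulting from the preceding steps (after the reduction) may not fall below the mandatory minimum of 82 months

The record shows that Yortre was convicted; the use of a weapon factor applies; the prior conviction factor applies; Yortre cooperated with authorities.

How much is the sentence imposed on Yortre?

159 months

Use of a weapon enhancement: +17 months
Prior conviction enhancement: +35 months
Adjusted term: 146 months + 17 months + 35 months = 198 months
Cooperation with authorities reduction: 20% of 198 months = 39 months (rounded down)
After reduction: 198 − 39 = 159 months
Minimum 82 months: 159 months meets the minimum, no increase.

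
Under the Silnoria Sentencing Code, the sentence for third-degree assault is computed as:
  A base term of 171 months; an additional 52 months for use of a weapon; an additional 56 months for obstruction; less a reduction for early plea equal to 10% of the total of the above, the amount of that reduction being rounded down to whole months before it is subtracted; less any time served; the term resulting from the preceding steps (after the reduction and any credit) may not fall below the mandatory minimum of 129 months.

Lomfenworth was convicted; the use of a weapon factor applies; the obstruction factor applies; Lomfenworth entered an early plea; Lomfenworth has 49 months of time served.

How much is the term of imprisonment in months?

203 months

Use of a weapon enhancement: +52 months
Obstruction enhancement: +56 months
Adjusted term: 171 months + 52 months + 56 months = 279 months
Early plea reduction: 10% of 279 months = 27 months (rounded down)
After reduction: 279 − 27 = 252 months
Less time served: 252 months − 49 months = 203 months
Minimum 129 months: 203 months meets the minimum, no increase.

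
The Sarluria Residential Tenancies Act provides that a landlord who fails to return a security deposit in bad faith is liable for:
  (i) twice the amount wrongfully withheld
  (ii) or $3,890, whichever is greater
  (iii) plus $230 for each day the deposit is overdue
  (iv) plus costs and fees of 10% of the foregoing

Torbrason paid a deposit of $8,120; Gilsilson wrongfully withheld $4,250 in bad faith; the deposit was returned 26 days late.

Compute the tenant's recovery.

Doubled: 2 × $4,250 = $8,500
Minimum $3,890: $8,500 meets the minimum, no increase.
Late-return penalty: 26 × $230 = $5,980
Damages plus late penalty: $8,500 + $5,980 = $14,480
Costs and fees: 10% of $14,480 = $1,448
Total recovery: $14,480 + $1,448 = $15,928

$15,928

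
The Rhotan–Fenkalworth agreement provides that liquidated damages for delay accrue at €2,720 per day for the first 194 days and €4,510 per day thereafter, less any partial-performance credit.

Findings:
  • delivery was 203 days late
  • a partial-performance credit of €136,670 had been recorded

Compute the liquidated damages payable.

€431,600

First 194 days: 194 × €2,720 = €527,680
Remaining days: (203 − 194) × €4,510 = €40,590
Accrued per-day damages: €527,680 + €40,590 = €568,270
Less partial-performance credit: €568,270 − €136,670 = €431,600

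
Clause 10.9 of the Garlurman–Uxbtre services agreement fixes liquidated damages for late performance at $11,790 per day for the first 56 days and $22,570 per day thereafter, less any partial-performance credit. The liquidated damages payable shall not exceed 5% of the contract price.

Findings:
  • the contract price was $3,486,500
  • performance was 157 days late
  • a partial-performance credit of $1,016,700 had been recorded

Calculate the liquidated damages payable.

First 56 days: 56 × $11,790 = $660,240
Remaining days: (157 − 56) × $22,570 = $2,279,570
Accrued per-day damages: $660,240 + $2,279,570 = $2,939,810
Less partial-performance credit: $2,939,810 − $1,016,700 = $1,923,110
Cap: 5% of $3,486,500 = $174,325
Cap at $174,325: $1,923,110 exceeds the cap → $174,325

$174,325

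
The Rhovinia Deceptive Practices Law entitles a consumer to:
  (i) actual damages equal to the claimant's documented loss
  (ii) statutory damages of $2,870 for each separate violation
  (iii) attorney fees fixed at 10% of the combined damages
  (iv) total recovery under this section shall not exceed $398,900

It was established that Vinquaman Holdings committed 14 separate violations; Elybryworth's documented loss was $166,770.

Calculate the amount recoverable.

Statutory damages: 14 × $2,870 = $40,180
Combined damages: $166,770 + $40,180 = $206,950
Attorney fees: 10% of $206,950 = $20,695
Total before cap: $206,950 + $20,695 = $227,645
Cap at $398,900: $227,645 is within the cap, no reduction.

$227,645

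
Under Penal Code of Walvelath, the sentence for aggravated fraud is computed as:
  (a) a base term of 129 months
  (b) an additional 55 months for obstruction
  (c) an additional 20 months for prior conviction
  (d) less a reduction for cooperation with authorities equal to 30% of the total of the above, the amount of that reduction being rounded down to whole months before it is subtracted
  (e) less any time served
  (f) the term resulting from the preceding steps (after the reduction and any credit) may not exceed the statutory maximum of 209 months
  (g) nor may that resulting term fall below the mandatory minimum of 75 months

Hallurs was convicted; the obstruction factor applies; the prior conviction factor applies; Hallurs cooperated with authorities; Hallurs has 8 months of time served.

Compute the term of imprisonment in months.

Obstruction enhancement: +55 months
Prior conviction enhancement: +20 months
Adjusted term: 129 months + 55 months + 20 months = 204 months
Cooperation with authorities reduction: 30% of 204 months = 61 months (rounded down)
After reduction: 204 − 61 = 143 months
Less time served: 143 months − 8 months = 135 months
Cap at 209 months: 135 months is within the cap, no reduction.
Minimum 75 months: 135 months meets the minimum, no increase.

135 months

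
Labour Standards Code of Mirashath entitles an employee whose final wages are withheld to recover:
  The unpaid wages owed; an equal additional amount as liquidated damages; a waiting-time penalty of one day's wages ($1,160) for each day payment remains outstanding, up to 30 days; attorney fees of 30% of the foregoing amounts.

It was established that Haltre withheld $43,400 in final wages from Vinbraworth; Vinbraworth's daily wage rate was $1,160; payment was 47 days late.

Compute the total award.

Total award: $158,080

Liquidated damages (equal amount): $43,400
Penalty days: min(47, 30) = 30
Waiting-time penalty: 30 × $1,160 = $34,800
Subtotal: $43,400 + $43,400 + $34,800 = $121,600
Attorney fees: 30% of $121,600 = $36,480
Total award: $121,600 + $36,480 = $158,080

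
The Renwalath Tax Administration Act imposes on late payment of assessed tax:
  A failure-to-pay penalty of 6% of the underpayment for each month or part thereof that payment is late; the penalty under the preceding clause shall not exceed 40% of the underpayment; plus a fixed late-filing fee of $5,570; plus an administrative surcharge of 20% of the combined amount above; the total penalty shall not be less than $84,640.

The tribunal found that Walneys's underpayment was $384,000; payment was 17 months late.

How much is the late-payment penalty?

$191,004

Accrued rate: 6% × 17 = 102%, capped at 40% → 40%
Failure-to-pay penalty: 40% of $384,000 = $153,600
Penalty before surcharge: $153,600 + $5,570 = $159,170
Administrative surcharge: 20% of $159,170 = $31,834
Total penalty: $159,170 + $31,834 = $191,004
Minimum $84,640: $191,004 meets the minimum, no increase.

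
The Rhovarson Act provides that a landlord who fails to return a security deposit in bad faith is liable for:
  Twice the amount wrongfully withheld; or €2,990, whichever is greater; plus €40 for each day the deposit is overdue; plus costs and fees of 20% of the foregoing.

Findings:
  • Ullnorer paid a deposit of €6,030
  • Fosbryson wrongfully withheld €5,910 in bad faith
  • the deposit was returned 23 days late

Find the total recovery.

€15,288

Doubled: 2 × €5,910 = €11,820
Minimum €2,990: €11,820 meets the minimum, no increase.
Late-return penalty: 23 × €40 = €920
Damages plus late penalty: €11,820 + €920 = €12,740
Costs and fees: 20% of €12,740 = €2,548
Total recovery: €12,740 + €2,548 = €15,288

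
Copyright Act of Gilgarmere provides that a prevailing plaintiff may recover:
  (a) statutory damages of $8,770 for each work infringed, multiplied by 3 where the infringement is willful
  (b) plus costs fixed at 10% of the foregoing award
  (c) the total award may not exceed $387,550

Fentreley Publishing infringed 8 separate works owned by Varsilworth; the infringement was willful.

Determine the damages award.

Award: $231,528

Statutory damages: 8 × $8,770 = $70,160
Trebled: 3 × $70,160 = $210,480
Costs: 10% of $210,480 = $21,048
Award plus costs: $210,480 + $21,048 = $231,528
Cap at $387,550: $231,528 is within the cap, no reduction.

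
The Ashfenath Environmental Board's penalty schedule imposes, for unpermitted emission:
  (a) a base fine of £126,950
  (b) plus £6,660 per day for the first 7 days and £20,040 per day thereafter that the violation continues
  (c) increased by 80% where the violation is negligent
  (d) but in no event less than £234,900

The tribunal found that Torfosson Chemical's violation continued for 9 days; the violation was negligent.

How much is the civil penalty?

First 7 days: 7 × £6,660 = £46,620
Remaining days: (9 − 7) × £20,040 = £40,080
Per-day component: £46,620 + £40,080 = £86,700
Base plus per-day: £126,950 + £86,700 = £213,650
Enhancement: 80% of £213,650 = £170,920
Enhanced fine: £213,650 + £170,920 = £384,570
Minimum £234,900: £384,570 meets the minimum, no increase.

£384,570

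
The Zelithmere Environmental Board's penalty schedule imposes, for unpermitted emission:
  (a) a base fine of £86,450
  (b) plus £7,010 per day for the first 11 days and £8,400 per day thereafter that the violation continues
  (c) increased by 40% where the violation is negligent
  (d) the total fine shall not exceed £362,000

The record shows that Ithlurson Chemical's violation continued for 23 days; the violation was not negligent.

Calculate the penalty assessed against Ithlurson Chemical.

First 11 days: 11 × £7,010 = £77,110
Remaining days: (23 − 11) × £8,400 = £100,800
Per-day component: £77,110 + £100,800 = £177,910
Base plus per-day: £86,450 + £177,910 = £264,360
The violation was not negligent: no 40% increase.
Cap at £362,000: £264,360 is within the cap, no reduction.

£264,360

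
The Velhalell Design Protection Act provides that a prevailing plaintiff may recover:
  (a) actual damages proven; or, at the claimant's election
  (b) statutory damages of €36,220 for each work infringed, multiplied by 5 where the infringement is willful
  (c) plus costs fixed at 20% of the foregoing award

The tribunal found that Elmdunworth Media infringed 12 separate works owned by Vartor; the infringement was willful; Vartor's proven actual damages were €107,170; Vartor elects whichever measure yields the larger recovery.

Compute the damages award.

Statutory damages: 12 × €36,220 = €434,640
Multiplied by 5: 5 × €434,640 = €2,173,200
Greater of actual damages (€107,170) or enhanced statutory damages (€2,173,200): €2,173,200
Costs: 20% of €2,173,200 = €434,640
Award plus costs: €2,173,200 + €434,640 = €2,607,840

Award: €2,607,840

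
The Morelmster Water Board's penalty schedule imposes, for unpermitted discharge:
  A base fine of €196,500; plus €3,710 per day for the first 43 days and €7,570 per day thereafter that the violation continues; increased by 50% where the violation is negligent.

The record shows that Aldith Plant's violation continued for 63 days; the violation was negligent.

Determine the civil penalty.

First 43 days: 43 × €3,710 = €159,530
Remaining days: (63 − 43) × €7,570 = €151,400
Per-day component: €159,530 + €151,400 = €310,930
Base plus per-day: €196,500 + €310,930 = €507,430
Enhancement: 50% of €507,430 = €253,715
Enhanced fine: €507,430 + €253,715 = €761,145

€761,145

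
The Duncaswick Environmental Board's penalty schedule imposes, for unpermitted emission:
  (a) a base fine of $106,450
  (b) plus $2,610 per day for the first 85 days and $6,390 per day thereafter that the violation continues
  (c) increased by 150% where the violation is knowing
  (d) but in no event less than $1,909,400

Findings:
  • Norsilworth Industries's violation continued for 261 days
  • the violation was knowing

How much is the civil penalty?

First 85 days: 85 × $2,610 = $221,850
Remaining days: (261 − 85) × $6,390 = $1,124,640
Per-day component: $221,850 + $1,124,640 = $1,346,490
Base plus per-day: $106,450 + $1,346,490 = $1,452,940
Enhancement: 150% of $1,452,940 = $2,179,410
Enhanced fine: $1,452,940 + $2,179,410 = $3,632,350
Minimum $1,909,400: $3,632,350 meets the minimum, no increase.

$3,632,350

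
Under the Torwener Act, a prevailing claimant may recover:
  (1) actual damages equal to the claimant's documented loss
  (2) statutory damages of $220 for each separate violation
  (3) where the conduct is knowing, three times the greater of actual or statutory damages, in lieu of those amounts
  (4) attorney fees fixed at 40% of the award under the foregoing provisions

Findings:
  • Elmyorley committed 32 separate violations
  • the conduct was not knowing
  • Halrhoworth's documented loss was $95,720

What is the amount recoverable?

$143,864

Statutory damages: 32 × $220 = $7,040
Conduct not knowing: the in-lieu enhancement does not apply.
Actual plus statutory damages: $95,720 + $7,040 = $102,760
Attorney fees: 40% of $102,760 = $41,104
Total recovery: $102,760 + $41,104 = $143,864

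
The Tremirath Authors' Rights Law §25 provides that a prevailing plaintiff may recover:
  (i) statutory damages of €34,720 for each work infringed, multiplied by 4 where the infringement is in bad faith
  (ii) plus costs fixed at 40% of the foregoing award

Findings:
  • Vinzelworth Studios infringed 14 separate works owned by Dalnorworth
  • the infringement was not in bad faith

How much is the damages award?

€680,512

Statutory damages: 14 × €34,720 = €486,080
Infringement not in bad faith: no ×4 enhancement.
Costs: 40% of €486,080 = €194,432
Award plus costs: €486,080 + €194,432 = €680,512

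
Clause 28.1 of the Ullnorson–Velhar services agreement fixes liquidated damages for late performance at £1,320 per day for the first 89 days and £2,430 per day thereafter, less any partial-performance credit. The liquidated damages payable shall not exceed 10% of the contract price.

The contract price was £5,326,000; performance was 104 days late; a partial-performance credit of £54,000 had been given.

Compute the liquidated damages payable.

First 89 days: 89 × £1,320 = £117,480
Remaining days: (104 − 89) × £2,430 = £36,450
Accrued per-day damages: £117,480 + £36,450 = £153,930
Less partial-performance credit: £153,930 − £54,000 = £99,930
Cap: 10% of £5,326,000 = £532,600
Cap at £532,600: £99,930 is within the cap, no reduction.

Liquidated damages: £99,930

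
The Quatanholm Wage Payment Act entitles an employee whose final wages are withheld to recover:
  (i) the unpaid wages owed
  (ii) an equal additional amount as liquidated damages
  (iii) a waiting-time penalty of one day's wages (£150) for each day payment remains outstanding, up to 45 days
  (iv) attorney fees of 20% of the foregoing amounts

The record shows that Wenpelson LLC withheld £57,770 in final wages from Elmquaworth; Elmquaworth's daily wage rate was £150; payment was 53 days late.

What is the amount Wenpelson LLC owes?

£146,748

Liquidated damages (equal amount): £57,770
Penalty days: min(53, 45) = 45
Waiting-time penalty: 45 × £150 = £6,750
Subtotal: £57,770 + £57,770 + £6,750 = £122,290
Attorney fees: 20% of £122,290 = £24,458
Total award: £122,290 + £24,458 = £146,748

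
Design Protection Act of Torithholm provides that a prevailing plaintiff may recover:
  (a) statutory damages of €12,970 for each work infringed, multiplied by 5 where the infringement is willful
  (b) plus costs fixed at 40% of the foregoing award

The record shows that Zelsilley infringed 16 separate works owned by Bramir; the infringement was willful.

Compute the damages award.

€1,452,640

Statutory damages: 16 × €12,970 = €207,520
Multiplied by 5: 5 × €207,520 = €1,037,600
Costs: 40% of €1,037,600 = €415,040
Award plus costs: €1,037,600 + €415,040 = €1,452,640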